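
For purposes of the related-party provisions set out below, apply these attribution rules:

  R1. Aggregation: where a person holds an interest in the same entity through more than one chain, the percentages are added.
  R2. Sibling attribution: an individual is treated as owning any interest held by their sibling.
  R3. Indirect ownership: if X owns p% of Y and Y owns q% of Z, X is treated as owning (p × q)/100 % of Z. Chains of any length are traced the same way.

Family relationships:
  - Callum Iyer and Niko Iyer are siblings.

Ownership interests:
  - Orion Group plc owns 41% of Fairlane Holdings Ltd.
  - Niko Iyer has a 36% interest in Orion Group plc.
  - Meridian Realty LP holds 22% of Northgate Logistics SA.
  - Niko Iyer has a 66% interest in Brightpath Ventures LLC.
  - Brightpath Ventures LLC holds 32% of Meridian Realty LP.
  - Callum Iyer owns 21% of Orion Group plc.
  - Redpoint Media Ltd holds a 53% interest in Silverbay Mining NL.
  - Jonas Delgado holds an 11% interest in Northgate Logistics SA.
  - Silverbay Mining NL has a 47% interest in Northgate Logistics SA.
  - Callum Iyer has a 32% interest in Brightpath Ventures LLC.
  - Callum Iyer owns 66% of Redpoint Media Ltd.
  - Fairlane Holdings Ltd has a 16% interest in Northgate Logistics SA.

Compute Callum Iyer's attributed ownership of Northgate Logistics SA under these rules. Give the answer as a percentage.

By sibling attribution (R2), Callum Iyer is treated as also owning Niko Iyer's interest in Brightpath Ventures LLC, giving 32% + 66% = 98%.
By sibling attribution (R2), Callum Iyer is treated as also owning Niko Iyer's interest in Orion Group plc, giving 21% + 36% = 57%.
Chain via Brightpath Ventures LLC → Meridian Realty LP (R3): 98% × 32% × 22% = 6.8992% of Northgate Logistics SA.
Chain via Redpoint Media Ltd → Silverbay Mining NL (R3): 66% × 53% × 47% = 16.4406% of Northgate Logistics SA.
Chain via Orion Group plc → Fairlane Holdings Ltd (R3): 57% × 41% × 16% = 3.7392% of Northgate Logistics SA.
Aggregating (R1): 6.8992% + 16.4406% + 3.7392% = 27.079%.

27.079%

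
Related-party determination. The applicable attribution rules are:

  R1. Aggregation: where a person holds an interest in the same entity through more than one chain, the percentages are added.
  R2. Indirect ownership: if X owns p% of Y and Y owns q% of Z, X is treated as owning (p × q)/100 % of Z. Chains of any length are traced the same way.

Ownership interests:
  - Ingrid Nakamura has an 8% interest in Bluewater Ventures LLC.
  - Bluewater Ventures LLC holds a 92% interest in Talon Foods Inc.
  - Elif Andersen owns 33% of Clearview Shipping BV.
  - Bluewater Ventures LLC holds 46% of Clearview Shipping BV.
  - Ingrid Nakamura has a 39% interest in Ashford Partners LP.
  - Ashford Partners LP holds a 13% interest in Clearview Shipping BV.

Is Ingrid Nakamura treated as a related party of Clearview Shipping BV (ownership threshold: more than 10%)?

No

Chain via Bluewater Ventures LLC (R2): 8% × 46% = 3.68% of Clearview Shipping BV.
Chain via Ashford Partners LP (R2): 39% × 13% = 5.07% of Clearview Shipping BV.
Aggregating (R1): 3.68% + 5.07% = 8.75%.
8.75% does not exceed the 10% threshold, so Ingrid is not a related party to Clearview Shipping BV.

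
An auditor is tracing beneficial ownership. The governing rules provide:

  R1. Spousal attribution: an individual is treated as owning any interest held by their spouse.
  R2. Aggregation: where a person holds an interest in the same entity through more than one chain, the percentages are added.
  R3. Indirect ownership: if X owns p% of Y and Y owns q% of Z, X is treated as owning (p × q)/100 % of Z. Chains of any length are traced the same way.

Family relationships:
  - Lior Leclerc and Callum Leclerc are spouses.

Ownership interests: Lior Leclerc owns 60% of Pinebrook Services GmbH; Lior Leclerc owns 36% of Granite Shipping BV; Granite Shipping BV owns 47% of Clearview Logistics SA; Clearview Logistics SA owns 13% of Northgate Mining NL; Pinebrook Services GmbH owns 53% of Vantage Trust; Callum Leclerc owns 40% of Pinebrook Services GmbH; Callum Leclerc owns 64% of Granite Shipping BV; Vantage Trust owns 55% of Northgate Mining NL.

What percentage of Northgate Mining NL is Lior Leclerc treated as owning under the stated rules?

By spousal attribution (R1), Lior Leclerc is treated as also owning Callum Leclerc's interest in Granite Shipping BV, giving 36% + 64% = 100%.
By spousal attribution (R1), Lior Leclerc is treated as also owning Callum Leclerc's interest in Pinebrook Services GmbH, giving 60% + 40% = 100%.
Chain via Granite Shipping BV → Clearview Logistics SA (R3): 100% × 47% × 13% = 6.11% of Northgate Mining NL.
Chain via Pinebrook Services GmbH → Vantage Trust (R3): 100% × 53% × 55% = 29.15% of Northgate Mining NL.
Aggregating (R2): 6.11% + 29.15% = 35.26%.

35.26%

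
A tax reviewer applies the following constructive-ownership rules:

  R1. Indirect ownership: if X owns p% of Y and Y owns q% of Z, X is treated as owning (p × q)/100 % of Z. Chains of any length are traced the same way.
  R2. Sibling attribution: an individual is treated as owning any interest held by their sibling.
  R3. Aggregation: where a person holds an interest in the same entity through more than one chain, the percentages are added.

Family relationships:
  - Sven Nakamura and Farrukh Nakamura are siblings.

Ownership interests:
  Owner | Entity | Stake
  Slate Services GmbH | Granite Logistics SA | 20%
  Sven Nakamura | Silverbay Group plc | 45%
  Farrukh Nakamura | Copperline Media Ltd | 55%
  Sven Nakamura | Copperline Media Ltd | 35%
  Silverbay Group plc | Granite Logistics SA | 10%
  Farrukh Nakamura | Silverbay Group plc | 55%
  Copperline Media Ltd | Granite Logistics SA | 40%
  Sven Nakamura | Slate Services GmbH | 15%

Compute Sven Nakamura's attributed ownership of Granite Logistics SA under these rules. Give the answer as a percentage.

49%

By sibling attribution (R2), Sven Nakamura is treated as also owning Farrukh Nakamura's interest in Silverbay Group plc, giving 45% + 55% = 100%.
By sibling attribution (R2), Sven Nakamura is treated as also owning Farrukh Nakamura's interest in Copperline Media Ltd, giving 35% + 55% = 90%.
Chain via Slate Services GmbH (R1): 15% × 20% = 3% of Granite Logistics SA.
Chain via Silverbay Group plc (R1): 100% × 10% = 10% of Granite Logistics SA.
Chain via Copperline Media Ltd (R1): 90% × 40% = 36% of Granite Logistics SA.
Aggregating (R3): 3% + 10% + 36% = 49%.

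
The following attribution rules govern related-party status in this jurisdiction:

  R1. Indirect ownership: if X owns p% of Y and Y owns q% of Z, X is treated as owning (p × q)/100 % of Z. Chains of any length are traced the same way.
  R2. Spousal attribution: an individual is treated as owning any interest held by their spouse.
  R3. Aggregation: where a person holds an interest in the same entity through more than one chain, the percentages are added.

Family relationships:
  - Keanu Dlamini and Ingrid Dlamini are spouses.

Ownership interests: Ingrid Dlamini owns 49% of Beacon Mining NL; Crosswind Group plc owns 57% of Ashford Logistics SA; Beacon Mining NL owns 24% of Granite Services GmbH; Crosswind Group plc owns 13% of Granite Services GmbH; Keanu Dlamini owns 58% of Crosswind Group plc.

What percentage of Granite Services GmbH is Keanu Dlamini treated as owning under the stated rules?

19.3%

By spousal attribution (R2), Keanu Dlamini is treated as owning Ingrid Dlamini's 49% interest in Beacon Mining NL.
Chain via Crosswind Group plc (R1): 58% × 13% = 7.54% of Granite Services GmbH.
Chain via Beacon Mining NL (R1): 49% × 24% = 11.76% of Granite Services GmbH.
Aggregating (R3): 7.54% + 11.76% = 19.3%.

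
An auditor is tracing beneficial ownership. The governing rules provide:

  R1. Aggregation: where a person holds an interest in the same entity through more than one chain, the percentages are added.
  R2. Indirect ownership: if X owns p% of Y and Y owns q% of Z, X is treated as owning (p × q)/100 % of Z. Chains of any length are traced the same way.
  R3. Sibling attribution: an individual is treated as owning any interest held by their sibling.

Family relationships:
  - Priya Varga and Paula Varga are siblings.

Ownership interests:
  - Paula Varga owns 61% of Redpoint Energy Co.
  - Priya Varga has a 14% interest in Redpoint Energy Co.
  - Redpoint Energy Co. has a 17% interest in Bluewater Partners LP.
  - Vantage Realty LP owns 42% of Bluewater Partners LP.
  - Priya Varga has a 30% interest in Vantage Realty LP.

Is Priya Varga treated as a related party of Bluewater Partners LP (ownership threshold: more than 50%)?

By sibling attribution (R3), Priya Varga is treated as also owning Paula Varga's interest in Redpoint Energy Co, giving 14% + 61% = 75%.
Chain via Redpoint Energy Co. (R2): 75% × 17% = 12.75% of Bluewater Partners LP.
Chain via Vantage Realty LP (R2): 30% × 42% = 12.6% of Bluewater Partners LP.
Aggregating (R1): 12.75% + 12.6% = 25.35%.
25.35% does not exceed the 50% threshold, so Priya is not a related party to Bluewater Partners LP.

No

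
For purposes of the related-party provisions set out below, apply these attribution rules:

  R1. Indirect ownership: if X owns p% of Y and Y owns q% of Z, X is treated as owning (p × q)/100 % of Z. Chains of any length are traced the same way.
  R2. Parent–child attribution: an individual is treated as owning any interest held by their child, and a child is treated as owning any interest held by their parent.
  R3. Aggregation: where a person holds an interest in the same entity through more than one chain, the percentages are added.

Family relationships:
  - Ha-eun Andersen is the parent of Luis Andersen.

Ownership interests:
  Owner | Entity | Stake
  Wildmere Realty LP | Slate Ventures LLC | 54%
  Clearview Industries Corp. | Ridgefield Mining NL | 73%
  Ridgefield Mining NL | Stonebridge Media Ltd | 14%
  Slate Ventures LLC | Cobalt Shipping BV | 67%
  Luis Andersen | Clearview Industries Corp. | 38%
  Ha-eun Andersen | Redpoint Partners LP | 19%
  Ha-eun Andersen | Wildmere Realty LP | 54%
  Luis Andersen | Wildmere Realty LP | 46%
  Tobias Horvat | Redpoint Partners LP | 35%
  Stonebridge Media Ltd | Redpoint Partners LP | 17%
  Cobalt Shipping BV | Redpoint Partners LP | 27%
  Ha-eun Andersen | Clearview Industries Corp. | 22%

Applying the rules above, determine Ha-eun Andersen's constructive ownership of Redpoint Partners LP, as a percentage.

By parent–child attribution (R2), Ha-eun Andersen is treated as also owning Luis Andersen's interest in Clearview Industries Corp, giving 22% + 38% = 60%.
By parent–child attribution (R2), Ha-eun Andersen is treated as also owning Luis Andersen's interest in Wildmere Realty LP, giving 54% + 46% = 100%.
Chain via Clearview Industries Corp. → Ridgefield Mining NL → Stonebridge Media Ltd (R1): 60% × 73% × 14% × 17% = 1.04244% of Redpoint Partners LP.
Chain via Wildmere Realty LP → Slate Ventures LLC → Cobalt Shipping BV (R1): 100% × 54% × 67% × 27% = 9.7686% of Redpoint Partners LP.
Direct interest in Redpoint Partners LP: 19%.
Aggregating (R3): 1.04244% + 9.7686% + 19% = 29.81104%.

29.81104%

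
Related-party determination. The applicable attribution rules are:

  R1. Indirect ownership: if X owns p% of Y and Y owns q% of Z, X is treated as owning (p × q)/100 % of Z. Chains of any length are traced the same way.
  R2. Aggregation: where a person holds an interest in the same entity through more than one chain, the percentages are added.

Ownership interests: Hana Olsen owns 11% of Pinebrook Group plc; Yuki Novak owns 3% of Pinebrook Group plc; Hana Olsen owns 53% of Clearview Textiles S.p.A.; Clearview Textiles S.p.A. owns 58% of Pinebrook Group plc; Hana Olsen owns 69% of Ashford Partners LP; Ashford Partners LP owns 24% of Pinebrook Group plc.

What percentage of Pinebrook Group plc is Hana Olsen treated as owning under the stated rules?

Chain via Clearview Textiles S.p.A. (R1): 53% × 58% = 30.74% of Pinebrook Group plc.
Chain via Ashford Partners LP (R1): 69% × 24% = 16.56% of Pinebrook Group plc.
Direct interest in Pinebrook Group plc: 11%.
Aggregating (R2): 30.74% + 16.56% + 11% = 58.3%.

58.3%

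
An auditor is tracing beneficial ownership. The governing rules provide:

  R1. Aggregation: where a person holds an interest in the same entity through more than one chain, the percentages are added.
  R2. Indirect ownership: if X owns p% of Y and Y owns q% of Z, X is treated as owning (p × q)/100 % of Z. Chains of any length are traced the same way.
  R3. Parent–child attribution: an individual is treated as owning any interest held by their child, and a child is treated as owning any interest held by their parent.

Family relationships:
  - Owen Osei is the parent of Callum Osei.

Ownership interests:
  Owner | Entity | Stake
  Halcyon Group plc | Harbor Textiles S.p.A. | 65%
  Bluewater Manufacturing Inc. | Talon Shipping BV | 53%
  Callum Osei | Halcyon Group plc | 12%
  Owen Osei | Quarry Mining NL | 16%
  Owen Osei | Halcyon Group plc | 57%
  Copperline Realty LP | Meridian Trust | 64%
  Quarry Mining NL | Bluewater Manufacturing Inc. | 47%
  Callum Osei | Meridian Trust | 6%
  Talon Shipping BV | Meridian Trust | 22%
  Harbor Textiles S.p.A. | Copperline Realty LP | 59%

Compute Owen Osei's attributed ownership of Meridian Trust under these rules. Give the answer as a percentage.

23.812192%

By parent–child attribution (R3), Owen Osei is treated as also owning Callum Osei's interest in Halcyon Group plc, giving 57% + 12% = 69%.
By parent–child attribution (R3), Owen Osei is treated as owning Callum Osei's 6% interest in Meridian Trust.
Chain via Quarry Mining NL → Bluewater Manufacturing Inc. → Talon Shipping BV (R2): 16% × 47% × 53% × 22% = 0.876832% of Meridian Trust.
Chain via Halcyon Group plc → Harbor Textiles S.p.A. → Copperline Realty LP (R2): 69% × 65% × 59% × 64% = 16.93536% of Meridian Trust.
Direct interest in Meridian Trust: 6%.
Aggregating (R1): 0.876832% + 16.93536% + 6% = 23.812192%.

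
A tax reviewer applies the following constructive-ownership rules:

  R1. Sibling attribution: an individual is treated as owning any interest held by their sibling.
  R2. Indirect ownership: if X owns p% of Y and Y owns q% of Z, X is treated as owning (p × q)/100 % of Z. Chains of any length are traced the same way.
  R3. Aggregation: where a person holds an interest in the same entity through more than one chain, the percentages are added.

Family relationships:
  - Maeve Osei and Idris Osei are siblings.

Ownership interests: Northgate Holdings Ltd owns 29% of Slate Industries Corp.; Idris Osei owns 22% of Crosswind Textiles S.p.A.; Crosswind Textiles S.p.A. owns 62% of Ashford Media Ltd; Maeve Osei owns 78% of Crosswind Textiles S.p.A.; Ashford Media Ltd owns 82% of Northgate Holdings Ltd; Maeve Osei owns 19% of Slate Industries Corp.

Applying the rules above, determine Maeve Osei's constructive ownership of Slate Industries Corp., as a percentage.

33.7436%

By sibling attribution (R1), Maeve Osei is treated as also owning Idris Osei's interest in Crosswind Textiles S.p.A, giving 78% + 22% = 100%.
Chain via Crosswind Textiles S.p.A. → Ashford Media Ltd → Northgate Holdings Ltd (R2): 100% × 62% × 82% × 29% = 14.7436% of Slate Industries Corp.
Direct interest in Slate Industries Corp: 19%.
Aggregating (R3): 14.7436% + 19% = 33.7436%.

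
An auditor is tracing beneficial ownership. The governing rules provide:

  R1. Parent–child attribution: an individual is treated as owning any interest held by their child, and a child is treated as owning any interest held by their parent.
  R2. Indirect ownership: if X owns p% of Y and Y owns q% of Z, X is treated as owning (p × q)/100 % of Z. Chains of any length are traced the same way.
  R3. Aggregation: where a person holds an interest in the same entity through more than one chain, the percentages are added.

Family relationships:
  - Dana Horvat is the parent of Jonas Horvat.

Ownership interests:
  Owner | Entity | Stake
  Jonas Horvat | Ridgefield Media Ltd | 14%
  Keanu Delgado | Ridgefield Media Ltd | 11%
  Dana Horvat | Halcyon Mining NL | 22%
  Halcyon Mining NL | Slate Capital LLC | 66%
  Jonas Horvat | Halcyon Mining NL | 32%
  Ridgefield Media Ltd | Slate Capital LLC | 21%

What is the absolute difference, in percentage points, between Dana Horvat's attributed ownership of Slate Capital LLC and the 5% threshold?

33.58

By parent–child attribution (R1), Dana Horvat is treated as also owning Jonas Horvat's interest in Halcyon Mining NL, giving 22% + 32% = 54%.
By parent–child attribution (R1), Dana Horvat is treated as owning Jonas Horvat's 14% interest in Ridgefield Media Ltd.
Chain via Halcyon Mining NL (R2): 54% × 66% = 35.64% of Slate Capital LLC.
Chain via Ridgefield Media Ltd (R2): 14% × 21% = 2.94% of Slate Capital LLC.
Aggregating (R3): 35.64% + 2.94% = 38.58%.
38.58% exceeds the 5% threshold by 33.58 percentage points.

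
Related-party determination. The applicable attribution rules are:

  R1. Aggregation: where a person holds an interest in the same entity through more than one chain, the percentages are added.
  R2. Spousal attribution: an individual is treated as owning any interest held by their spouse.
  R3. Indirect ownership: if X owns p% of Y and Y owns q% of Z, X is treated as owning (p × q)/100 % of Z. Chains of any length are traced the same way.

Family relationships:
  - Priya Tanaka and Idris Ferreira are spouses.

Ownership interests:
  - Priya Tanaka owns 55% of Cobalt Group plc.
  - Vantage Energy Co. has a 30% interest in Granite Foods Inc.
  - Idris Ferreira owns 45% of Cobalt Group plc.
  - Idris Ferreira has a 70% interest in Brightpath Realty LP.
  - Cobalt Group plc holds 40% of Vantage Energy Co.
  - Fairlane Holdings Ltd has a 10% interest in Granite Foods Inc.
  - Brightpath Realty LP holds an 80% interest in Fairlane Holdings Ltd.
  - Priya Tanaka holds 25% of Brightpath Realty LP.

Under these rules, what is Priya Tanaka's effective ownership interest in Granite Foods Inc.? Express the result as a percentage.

By spousal attribution (R2), Priya Tanaka is treated as also owning Idris Ferreira's interest in Brightpath Realty LP, giving 25% + 70% = 95%.
By spousal attribution (R2), Priya Tanaka is treated as also owning Idris Ferreira's interest in Cobalt Group plc, giving 55% + 45% = 100%.
Chain via Brightpath Realty LP → Fairlane Holdings Ltd (R3): 95% × 80% × 10% = 7.6% of Granite Foods Inc.
Chain via Cobalt Group plc → Vantage Energy Co. (R3): 100% × 40% × 30% = 12% of Granite Foods Inc.
Aggregating (R1): 7.6% + 12% = 19.6%.

19.6%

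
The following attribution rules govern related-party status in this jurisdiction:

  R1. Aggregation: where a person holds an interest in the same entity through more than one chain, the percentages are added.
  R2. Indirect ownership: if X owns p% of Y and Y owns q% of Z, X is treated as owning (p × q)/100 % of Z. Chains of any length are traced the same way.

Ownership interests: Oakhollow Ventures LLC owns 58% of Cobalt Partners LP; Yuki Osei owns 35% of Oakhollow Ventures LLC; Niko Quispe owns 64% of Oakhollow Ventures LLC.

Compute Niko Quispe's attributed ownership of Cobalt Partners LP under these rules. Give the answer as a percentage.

Chain via Oakhollow Ventures LLC (R2): 64% × 58% = 37.12% of Cobalt Partners LP.

37.12%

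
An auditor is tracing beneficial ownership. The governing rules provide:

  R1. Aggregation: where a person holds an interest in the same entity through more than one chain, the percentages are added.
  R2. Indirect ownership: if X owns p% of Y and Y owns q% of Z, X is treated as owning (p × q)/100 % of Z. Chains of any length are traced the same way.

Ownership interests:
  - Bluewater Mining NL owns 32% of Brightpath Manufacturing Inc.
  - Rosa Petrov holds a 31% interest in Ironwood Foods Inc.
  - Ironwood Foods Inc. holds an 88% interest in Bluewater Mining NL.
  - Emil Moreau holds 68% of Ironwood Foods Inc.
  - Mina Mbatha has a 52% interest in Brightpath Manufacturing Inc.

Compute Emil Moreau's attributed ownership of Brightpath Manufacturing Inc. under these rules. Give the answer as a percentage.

19.1488%

Chain via Ironwood Foods Inc. → Bluewater Mining NL (R2): 68% × 88% × 32% = 19.1488% of Brightpath Manufacturing Inc.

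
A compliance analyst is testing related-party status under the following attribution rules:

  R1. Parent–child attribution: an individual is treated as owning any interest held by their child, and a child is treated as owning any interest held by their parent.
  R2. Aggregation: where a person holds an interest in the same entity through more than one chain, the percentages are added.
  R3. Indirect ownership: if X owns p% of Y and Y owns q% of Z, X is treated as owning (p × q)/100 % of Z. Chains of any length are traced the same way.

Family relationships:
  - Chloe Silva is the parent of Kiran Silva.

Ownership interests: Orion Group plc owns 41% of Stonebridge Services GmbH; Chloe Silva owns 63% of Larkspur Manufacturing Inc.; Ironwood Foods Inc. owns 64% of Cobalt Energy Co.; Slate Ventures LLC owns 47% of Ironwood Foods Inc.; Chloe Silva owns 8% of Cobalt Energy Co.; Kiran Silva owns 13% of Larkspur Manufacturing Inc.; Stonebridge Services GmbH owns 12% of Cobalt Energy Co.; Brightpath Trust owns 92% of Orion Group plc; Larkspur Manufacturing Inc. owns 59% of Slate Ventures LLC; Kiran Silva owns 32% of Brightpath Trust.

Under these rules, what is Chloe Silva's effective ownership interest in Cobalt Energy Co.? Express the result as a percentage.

22.93632%

By parent–child attribution (R1), Chloe Silva is treated as also owning Kiran Silva's interest in Larkspur Manufacturing Inc, giving 63% + 13% = 76%.
By parent–child attribution (R1), Chloe Silva is treated as owning Kiran Silva's 32% interest in Brightpath Trust.
Chain via Larkspur Manufacturing Inc. → Slate Ventures LLC → Ironwood Foods Inc. (R3): 76% × 59% × 47% × 64% = 13.487872% of Cobalt Energy Co.
Direct interest in Cobalt Energy Co: 8%.
Chain via Brightpath Trust → Orion Group plc → Stonebridge Services GmbH (R3): 32% × 92% × 41% × 12% = 1.448448% of Cobalt Energy Co.
Aggregating (R2): 13.487872% + 8% + 1.448448% = 22.93632%.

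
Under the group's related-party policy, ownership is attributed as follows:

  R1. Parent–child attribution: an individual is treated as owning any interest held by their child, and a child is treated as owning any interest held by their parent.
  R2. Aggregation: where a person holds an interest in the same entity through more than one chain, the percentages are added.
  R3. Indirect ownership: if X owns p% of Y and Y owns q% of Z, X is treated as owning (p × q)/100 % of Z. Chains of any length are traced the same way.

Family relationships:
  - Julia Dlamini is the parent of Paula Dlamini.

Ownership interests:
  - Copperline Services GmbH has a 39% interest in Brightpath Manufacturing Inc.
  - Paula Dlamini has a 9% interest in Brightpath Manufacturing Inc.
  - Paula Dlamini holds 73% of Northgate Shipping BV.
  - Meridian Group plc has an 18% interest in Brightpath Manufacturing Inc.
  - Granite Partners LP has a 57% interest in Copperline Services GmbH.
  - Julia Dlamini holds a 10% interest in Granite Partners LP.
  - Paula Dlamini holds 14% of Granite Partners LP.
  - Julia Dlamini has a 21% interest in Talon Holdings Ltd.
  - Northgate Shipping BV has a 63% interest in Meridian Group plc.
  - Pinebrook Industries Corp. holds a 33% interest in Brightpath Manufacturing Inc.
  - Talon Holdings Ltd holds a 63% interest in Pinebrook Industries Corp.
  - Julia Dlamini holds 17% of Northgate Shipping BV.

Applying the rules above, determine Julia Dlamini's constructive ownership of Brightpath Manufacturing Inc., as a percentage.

28.9071%

By parent–child attribution (R1), Julia Dlamini is treated as also owning Paula Dlamini's interest in Northgate Shipping BV, giving 17% + 73% = 90%.
By parent–child attribution (R1), Julia Dlamini is treated as also owning Paula Dlamini's interest in Granite Partners LP, giving 10% + 14% = 24%.
By parent–child attribution (R1), Julia Dlamini is treated as owning Paula Dlamini's 9% interest in Brightpath Manufacturing Inc.
Chain via Northgate Shipping BV → Meridian Group plc (R3): 90% × 63% × 18% = 10.206% of Brightpath Manufacturing Inc.
Chain via Granite Partners LP → Copperline Services GmbH (R3): 24% × 57% × 39% = 5.3352% of Brightpath Manufacturing Inc.
Chain via Talon Holdings Ltd → Pinebrook Industries Corp. (R3): 21% × 63% × 33% = 4.3659% of Brightpath Manufacturing Inc.
Direct interest in Brightpath Manufacturing Inc: 9%.
Aggregating (R2): 10.206% + 5.3352% + 4.3659% + 9% = 28.9071%.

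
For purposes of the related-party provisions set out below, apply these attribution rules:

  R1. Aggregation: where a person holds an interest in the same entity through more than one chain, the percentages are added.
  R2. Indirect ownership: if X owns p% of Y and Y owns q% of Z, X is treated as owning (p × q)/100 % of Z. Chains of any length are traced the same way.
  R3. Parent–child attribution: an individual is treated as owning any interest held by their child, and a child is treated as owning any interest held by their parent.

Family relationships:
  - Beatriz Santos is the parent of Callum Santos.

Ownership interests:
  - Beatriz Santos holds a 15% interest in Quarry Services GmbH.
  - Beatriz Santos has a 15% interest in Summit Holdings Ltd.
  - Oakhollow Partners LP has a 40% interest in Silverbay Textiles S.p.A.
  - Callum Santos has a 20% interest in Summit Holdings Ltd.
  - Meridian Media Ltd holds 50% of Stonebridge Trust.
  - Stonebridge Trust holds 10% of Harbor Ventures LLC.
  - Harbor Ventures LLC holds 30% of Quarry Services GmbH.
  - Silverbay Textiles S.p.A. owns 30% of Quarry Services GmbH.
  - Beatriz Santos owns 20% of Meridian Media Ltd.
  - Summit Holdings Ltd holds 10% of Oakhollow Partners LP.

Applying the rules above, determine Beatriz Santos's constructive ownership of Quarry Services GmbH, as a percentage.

15.72%

By parent–child attribution (R3), Beatriz Santos is treated as also owning Callum Santos's interest in Summit Holdings Ltd, giving 15% + 20% = 35%.
Chain via Summit Holdings Ltd → Oakhollow Partners LP → Silverbay Textiles S.p.A. (R2): 35% × 10% × 40% × 30% = 0.42% of Quarry Services GmbH.
Chain via Meridian Media Ltd → Stonebridge Trust → Harbor Ventures LLC (R2): 20% × 50% × 10% × 30% = 0.3% of Quarry Services GmbH.
Direct interest in Quarry Services GmbH: 15%.
Aggregating (R1): 0.42% + 0.3% + 15% = 15.72%.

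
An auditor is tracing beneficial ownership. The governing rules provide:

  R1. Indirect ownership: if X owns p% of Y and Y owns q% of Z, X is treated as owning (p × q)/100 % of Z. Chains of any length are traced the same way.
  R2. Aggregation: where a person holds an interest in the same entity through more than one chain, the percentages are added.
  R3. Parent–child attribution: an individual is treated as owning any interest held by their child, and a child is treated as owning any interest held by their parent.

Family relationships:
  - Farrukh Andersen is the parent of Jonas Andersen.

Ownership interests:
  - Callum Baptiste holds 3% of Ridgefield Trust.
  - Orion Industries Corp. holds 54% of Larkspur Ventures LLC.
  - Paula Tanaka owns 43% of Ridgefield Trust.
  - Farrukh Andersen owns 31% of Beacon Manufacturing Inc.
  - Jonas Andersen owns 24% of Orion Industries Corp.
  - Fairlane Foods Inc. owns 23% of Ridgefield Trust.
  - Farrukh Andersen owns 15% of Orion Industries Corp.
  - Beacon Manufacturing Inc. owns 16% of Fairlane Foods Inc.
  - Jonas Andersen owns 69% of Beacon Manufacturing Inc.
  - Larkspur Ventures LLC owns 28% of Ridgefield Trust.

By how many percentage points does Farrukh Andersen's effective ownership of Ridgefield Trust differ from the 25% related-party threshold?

15.4232

By parent–child attribution (R3), Farrukh Andersen is treated as also owning Jonas Andersen's interest in Orion Industries Corp, giving 15% + 24% = 39%.
By parent–child attribution (R3), Farrukh Andersen is treated as also owning Jonas Andersen's interest in Beacon Manufacturing Inc, giving 31% + 69% = 100%.
Chain via Orion Industries Corp. → Larkspur Ventures LLC (R1): 39% × 54% × 28% = 5.8968% of Ridgefield Trust.
Chain via Beacon Manufacturing Inc. → Fairlane Foods Inc. (R1): 100% × 16% × 23% = 3.68% of Ridgefield Trust.
Aggregating (R2): 5.8968% + 3.68% = 9.5768%.
9.5768% falls short of the 25% threshold by 15.4232 percentage points.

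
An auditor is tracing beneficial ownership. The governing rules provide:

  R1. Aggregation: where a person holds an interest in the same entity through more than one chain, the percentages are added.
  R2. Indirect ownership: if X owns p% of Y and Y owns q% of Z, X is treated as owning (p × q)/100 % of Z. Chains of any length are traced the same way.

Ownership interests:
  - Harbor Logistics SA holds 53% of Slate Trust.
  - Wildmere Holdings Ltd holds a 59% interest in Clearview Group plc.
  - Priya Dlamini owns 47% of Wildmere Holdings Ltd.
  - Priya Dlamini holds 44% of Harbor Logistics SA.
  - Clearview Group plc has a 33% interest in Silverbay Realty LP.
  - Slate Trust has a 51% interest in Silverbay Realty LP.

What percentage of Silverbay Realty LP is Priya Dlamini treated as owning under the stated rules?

21.0441%

Chain via Harbor Logistics SA → Slate Trust (R2): 44% × 53% × 51% = 11.8932% of Silverbay Realty LP.
Chain via Wildmere Holdings Ltd → Clearview Group plc (R2): 47% × 59% × 33% = 9.1509% of Silverbay Realty LP.
Aggregating (R1): 11.8932% + 9.1509% = 21.0441%.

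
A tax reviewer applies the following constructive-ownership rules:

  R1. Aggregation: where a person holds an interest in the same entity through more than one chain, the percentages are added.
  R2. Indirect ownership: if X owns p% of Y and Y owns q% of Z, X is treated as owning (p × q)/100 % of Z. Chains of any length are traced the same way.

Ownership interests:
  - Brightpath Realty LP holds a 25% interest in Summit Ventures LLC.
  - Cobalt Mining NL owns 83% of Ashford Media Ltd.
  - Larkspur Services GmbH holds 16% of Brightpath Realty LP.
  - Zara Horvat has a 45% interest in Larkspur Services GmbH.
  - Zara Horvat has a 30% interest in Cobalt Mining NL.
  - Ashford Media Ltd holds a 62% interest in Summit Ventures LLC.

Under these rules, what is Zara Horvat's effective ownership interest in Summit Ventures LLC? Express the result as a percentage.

17.238%

Chain via Cobalt Mining NL → Ashford Media Ltd (R2): 30% × 83% × 62% = 15.438% of Summit Ventures LLC.
Chain via Larkspur Services GmbH → Brightpath Realty LP (R2): 45% × 16% × 25% = 1.8% of Summit Ventures LLC.
Aggregating (R1): 15.438% + 1.8% = 17.238%.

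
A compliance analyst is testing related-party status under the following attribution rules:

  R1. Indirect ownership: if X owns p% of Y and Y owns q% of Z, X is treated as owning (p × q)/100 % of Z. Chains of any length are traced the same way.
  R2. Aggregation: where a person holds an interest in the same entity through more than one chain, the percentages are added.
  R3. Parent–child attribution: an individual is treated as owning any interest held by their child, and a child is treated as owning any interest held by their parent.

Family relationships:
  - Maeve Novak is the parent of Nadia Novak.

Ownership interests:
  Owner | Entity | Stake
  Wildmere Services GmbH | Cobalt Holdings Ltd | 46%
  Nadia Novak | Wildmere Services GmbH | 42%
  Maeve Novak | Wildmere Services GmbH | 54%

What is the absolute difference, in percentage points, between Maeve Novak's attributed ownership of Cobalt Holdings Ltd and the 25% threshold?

19.16

By parent–child attribution (R3), Maeve Novak is treated as also owning Nadia Novak's interest in Wildmere Services GmbH, giving 54% + 42% = 96%.
Chain via Wildmere Services GmbH (R1): 96% × 46% = 44.16% of Cobalt Holdings Ltd.
44.16% exceeds the 25% threshold by 19.16 percentage points.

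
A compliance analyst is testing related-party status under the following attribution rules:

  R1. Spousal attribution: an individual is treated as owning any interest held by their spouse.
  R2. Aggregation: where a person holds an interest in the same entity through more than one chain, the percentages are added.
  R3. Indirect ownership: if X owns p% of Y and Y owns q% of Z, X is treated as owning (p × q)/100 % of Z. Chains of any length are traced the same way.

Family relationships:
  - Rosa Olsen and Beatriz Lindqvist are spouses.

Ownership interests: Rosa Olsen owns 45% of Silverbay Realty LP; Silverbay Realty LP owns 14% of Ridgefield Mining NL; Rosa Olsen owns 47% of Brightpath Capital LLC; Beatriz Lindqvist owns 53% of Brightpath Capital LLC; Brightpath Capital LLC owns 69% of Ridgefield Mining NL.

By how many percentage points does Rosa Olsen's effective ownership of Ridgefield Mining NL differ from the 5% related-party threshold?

By spousal attribution (R1), Rosa Olsen is treated as also owning Beatriz Lindqvist's interest in Brightpath Capital LLC, giving 47% + 53% = 100%.
Chain via Silverbay Realty LP (R3): 45% × 14% = 6.3% of Ridgefield Mining NL.
Chain via Brightpath Capital LLC (R3): 100% × 69% = 69% of Ridgefield Mining NL.
Aggregating (R2): 6.3% + 69% = 75.3%.
75.3% exceeds the 5% threshold by 70.3 percentage points.

70.3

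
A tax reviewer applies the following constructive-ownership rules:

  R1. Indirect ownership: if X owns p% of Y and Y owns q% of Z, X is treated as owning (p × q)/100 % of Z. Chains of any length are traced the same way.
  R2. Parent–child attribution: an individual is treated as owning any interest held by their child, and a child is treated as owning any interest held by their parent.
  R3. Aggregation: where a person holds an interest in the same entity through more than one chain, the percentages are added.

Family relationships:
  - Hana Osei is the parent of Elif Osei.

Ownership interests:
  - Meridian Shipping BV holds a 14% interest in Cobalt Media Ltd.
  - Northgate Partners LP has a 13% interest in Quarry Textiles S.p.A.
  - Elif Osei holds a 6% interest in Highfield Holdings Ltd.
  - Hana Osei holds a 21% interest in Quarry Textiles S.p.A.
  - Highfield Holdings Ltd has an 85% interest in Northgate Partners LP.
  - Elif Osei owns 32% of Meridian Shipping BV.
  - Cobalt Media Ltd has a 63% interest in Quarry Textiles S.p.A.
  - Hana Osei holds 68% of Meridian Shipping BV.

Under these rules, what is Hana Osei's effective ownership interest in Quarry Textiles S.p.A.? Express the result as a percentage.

30.483%

By parent–child attribution (R2), Hana Osei is treated as also owning Elif Osei's interest in Meridian Shipping BV, giving 68% + 32% = 100%.
By parent–child attribution (R2), Hana Osei is treated as owning Elif Osei's 6% interest in Highfield Holdings Ltd.
Chain via Meridian Shipping BV → Cobalt Media Ltd (R1): 100% × 14% × 63% = 8.82% of Quarry Textiles S.p.A.
Direct interest in Quarry Textiles S.p.A: 21%.
Chain via Highfield Holdings Ltd → Northgate Partners LP (R1): 6% × 85% × 13% = 0.663% of Quarry Textiles S.p.A.
Aggregating (R3): 8.82% + 21% + 0.663% = 30.483%.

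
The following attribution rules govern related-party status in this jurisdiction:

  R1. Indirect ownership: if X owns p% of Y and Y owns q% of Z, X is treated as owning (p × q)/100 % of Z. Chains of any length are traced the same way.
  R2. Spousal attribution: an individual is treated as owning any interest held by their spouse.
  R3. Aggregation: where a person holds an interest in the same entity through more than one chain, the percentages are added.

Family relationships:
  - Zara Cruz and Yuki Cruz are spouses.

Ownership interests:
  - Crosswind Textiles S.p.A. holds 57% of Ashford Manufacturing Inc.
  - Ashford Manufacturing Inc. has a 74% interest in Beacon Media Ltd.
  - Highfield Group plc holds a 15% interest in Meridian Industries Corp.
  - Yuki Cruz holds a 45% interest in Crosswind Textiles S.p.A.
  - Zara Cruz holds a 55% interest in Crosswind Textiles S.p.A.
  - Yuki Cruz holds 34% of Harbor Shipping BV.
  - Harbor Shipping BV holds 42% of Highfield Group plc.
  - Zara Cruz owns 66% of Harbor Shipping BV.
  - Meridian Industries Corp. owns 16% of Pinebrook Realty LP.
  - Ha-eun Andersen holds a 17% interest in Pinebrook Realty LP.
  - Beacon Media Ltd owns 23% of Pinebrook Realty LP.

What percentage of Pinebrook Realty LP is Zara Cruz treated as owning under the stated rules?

By spousal attribution (R2), Zara Cruz is treated as also owning Yuki Cruz's interest in Harbor Shipping BV, giving 66% + 34% = 100%.
By spousal attribution (R2), Zara Cruz is treated as also owning Yuki Cruz's interest in Crosswind Textiles S.p.A, giving 55% + 45% = 100%.
Chain via Harbor Shipping BV → Highfield Group plc → Meridian Industries Corp. (R1): 100% × 42% × 15% × 16% = 1.008% of Pinebrook Realty LP.
Chain via Crosswind Textiles S.p.A. → Ashford Manufacturing Inc. → Beacon Media Ltd (R1): 100% × 57% × 74% × 23% = 9.7014% of Pinebrook Realty LP.
Aggregating (R3): 1.008% + 9.7014% = 10.7094%.

10.7094%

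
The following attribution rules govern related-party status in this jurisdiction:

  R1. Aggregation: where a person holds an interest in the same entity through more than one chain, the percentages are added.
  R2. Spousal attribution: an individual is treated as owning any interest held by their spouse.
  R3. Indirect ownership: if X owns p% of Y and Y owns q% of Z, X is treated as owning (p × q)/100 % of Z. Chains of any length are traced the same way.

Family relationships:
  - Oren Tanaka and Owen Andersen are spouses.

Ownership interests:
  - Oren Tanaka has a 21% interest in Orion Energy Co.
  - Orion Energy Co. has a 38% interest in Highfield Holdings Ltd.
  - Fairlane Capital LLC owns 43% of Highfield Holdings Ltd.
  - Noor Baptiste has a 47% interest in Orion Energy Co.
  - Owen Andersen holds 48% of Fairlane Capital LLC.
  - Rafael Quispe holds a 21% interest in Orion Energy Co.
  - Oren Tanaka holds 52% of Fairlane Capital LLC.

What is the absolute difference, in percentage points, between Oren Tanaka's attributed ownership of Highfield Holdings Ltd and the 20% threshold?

30.98

By spousal attribution (R2), Oren Tanaka is treated as also owning Owen Andersen's interest in Fairlane Capital LLC, giving 52% + 48% = 100%.
Chain via Fairlane Capital LLC (R3): 100% × 43% = 43% of Highfield Holdings Ltd.
Chain via Orion Energy Co. (R3): 21% × 38% = 7.98% of Highfield Holdings Ltd.
Aggregating (R1): 43% + 7.98% = 50.98%.
50.98% exceeds the 20% threshold by 30.98 percentage points.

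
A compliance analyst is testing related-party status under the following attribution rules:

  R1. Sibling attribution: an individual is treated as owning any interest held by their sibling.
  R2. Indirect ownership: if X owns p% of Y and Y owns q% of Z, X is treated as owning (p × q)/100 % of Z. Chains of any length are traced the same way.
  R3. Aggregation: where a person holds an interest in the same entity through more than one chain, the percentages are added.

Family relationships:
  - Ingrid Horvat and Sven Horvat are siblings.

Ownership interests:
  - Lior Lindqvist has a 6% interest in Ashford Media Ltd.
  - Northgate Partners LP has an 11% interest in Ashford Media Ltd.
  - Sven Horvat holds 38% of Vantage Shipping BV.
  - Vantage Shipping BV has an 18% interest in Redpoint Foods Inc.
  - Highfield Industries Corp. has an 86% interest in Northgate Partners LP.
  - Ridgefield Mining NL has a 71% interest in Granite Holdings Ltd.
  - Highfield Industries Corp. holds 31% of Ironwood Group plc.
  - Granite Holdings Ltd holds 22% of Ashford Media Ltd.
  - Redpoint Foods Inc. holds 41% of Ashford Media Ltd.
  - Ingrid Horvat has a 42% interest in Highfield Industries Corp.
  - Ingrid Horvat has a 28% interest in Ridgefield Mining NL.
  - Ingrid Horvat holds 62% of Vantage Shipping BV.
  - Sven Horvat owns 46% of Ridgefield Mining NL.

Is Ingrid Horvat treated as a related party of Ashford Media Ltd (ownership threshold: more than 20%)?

By sibling attribution (R1), Ingrid Horvat is treated as also owning Sven Horvat's interest in Ridgefield Mining NL, giving 28% + 46% = 74%.
By sibling attribution (R1), Ingrid Horvat is treated as also owning Sven Horvat's interest in Vantage Shipping BV, giving 62% + 38% = 100%.
Chain via Highfield Industries Corp. → Northgate Partners LP (R2): 42% × 86% × 11% = 3.9732% of Ashford Media Ltd.
Chain via Ridgefield Mining NL → Granite Holdings Ltd (R2): 74% × 71% × 22% = 11.5588% of Ashford Media Ltd.
Chain via Vantage Shipping BV → Redpoint Foods Inc. (R2): 100% × 18% × 41% = 7.38% of Ashford Media Ltd.
Aggregating (R3): 3.9732% + 11.5588% + 7.38% = 22.912%.
22.912% exceeds the 20% threshold, so Ingrid is a related party to Ashford Media Ltd.

Yes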